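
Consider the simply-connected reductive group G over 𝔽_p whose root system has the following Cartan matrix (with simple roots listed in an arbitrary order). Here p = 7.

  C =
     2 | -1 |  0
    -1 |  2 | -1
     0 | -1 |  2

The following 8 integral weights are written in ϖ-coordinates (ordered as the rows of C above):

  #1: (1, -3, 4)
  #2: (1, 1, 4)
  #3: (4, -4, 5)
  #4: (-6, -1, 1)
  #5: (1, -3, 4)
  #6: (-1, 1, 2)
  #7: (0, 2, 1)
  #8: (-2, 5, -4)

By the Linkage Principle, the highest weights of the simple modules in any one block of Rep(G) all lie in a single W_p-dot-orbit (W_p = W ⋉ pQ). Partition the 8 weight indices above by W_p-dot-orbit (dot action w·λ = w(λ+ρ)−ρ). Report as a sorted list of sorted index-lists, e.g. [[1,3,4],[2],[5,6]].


Cartan matrix: type A_3 (|W|=24); un-permuting the 3 rows.

W_7-reps of the 8 weights in Ā_7 (same 3-coord order as C):

  λ_1+ρ ↦ (0, 2, 3);  λ_2+ρ ↦ (0, 2, 3);  λ_3+ρ ↦ (1, 3, 2);  λ_4+ρ ↦ (0, 2, 3);  λ_5+ρ ↦ (0, 2, 3);  λ_6+ρ ↦ (0, 2, 3);  λ_7+ρ ↦ (1, 3, 2);  λ_8+ρ ↦ (1, 2, 3)

Partition of {1..8} into 3 W_7-dot-orbits:

[[1, 2, 4, 5, 6], [3, 7], [8]]


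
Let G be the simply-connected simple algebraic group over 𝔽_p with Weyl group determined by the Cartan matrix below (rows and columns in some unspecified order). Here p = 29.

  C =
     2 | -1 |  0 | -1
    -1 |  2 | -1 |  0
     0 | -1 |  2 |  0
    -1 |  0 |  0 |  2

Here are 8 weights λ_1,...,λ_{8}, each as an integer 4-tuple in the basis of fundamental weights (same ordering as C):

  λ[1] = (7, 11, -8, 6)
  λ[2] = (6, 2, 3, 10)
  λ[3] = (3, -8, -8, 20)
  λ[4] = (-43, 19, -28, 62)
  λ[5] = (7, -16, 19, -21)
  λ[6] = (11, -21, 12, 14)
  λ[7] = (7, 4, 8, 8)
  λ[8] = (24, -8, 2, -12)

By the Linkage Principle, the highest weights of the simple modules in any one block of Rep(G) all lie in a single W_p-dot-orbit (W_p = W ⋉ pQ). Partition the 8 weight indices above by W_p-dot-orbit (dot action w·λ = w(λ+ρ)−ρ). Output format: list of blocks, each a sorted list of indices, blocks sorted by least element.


A_4 Cartan matrix, 4 simple roots permuted; ρ=(1,1,1,1).

W_29-reps of the 8 weights in Ā_29 (same 4-coord order as C):

  [1] (8, 5, 7, 7) · [2] (7, 3, 4, 11) · [3] (7, 3, 4, 11) · [4] (8, 5, 7, 7) · [5] (8, 5, 7, 7) · [6] (8, 5, 7, 7) · [7] (8, 5, 7, 7) · [8] (7, 3, 4, 11)

Partition of {1..8} into 2 W_29-dot-orbits:

[[1, 4, 5, 6, 7], [2, 3, 8]]


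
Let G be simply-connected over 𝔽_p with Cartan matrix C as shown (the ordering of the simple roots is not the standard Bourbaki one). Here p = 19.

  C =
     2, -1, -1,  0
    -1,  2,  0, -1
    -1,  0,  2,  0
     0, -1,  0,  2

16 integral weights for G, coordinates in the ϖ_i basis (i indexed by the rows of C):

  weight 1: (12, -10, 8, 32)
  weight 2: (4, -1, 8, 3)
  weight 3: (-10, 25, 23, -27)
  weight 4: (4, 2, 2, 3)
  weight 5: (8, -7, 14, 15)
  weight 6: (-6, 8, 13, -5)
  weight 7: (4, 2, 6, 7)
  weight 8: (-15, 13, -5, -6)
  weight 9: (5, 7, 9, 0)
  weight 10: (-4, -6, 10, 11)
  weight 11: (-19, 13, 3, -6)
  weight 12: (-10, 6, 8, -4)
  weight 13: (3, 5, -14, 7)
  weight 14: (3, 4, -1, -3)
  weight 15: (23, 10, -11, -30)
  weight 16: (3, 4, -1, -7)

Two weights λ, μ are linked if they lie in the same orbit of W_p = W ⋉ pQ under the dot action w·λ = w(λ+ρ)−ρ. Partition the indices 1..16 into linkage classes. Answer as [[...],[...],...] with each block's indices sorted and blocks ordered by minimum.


C ↔ A_4 under row/col permutation; |W(A_4)| = 120.

Ā_19 reps of the 16 weights (A_4, coords as presented):

  1: (6, 3, 4, 5) · 2: (5, 0, 9, 4) · 3: (4, 3, 0, 2) · 4: (5, 3, 3, 4) · 5: (3, 1, 0, 5) · 6: (5, 0, 9, 4) · 7: (5, 3, 3, 4) · 8: (5, 0, 9, 4) · 9: (6, 3, 4, 5) · 10: (5, 3, 3, 4) · 11: (5, 0, 9, 4) · 12: (4, 3, 0, 2) · 13: (6, 3, 4, 5) · 14: (4, 3, 0, 2) · 15: (6, 3, 4, 5) · 16: (3, 1, 0, 5)

Partition of {1..16} into 5 W_19-dot-orbits:

[[1, 9, 13, 15], [2, 6, 8, 11], [3, 12, 14], [4, 7, 10], [5, 16]]


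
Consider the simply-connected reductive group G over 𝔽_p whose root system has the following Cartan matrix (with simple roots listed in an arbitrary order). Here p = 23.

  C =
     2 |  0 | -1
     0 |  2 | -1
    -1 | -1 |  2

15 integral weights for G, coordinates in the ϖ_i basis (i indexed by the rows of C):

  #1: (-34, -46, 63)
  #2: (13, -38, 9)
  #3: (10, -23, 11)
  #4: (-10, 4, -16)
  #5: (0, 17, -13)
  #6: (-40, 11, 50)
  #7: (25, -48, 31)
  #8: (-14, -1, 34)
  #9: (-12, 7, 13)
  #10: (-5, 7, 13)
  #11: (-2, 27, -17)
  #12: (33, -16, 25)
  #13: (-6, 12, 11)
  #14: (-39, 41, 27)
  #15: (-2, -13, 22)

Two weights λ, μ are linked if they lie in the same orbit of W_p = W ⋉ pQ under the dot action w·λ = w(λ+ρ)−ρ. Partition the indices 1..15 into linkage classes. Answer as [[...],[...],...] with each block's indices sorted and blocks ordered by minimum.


Cartan matrix: type A_3 (|W|=24); un-permuting the 3 rows.

Each λ_j+ρ reduced to Ā_23; 3-tuples below use C's row order:

  λ_1+ρ ↦ (4, 8, 10)
  λ_2+ρ ↦ (1, 4, 9)
  λ_3+ρ ↦ (1, 12, 10)
  λ_4+ρ ↦ (4, 8, 10)
  λ_5+ρ ↦ (11, 6, 1)
  λ_6+ρ ↦ (11, 6, 1)
  λ_7+ρ ↦ (11, 8, 3)
  λ_8+ρ ↦ (1, 12, 10)
  λ_9+ρ ↦ (11, 8, 3)
  λ_10+ρ ↦ (4, 8, 10)
  λ_11+ρ ↦ (11, 6, 1)
  λ_12+ρ ↦ (11, 8, 3)
  λ_13+ρ ↦ (3, 11, 7)
  λ_14+ρ ↦ (4, 8, 10)
  λ_15+ρ ↦ (1, 12, 10)

6 distinct reps among the 15 weights ⇒ 6 W_23-linkage classes:

[[1, 4, 10, 14], [2], [3, 8, 15], [5, 6, 11], [7, 9, 12], [13]]


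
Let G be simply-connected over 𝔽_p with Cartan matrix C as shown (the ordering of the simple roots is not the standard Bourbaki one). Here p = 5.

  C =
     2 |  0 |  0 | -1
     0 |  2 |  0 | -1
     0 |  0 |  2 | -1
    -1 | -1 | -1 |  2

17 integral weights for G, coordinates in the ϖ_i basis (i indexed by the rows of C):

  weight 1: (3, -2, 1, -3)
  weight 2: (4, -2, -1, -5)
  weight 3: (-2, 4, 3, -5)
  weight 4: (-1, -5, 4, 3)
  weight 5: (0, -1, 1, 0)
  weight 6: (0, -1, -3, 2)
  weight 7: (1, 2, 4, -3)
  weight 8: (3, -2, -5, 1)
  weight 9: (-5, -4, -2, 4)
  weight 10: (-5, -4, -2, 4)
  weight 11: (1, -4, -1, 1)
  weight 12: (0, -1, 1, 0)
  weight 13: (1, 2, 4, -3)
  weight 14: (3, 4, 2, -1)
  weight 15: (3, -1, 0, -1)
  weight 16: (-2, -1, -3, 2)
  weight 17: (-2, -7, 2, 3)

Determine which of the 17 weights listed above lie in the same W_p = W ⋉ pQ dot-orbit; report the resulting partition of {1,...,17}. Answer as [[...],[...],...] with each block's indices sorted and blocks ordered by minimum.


Cartan matrix: type D_4 (|W|=192); un-permuting the 4 rows.

W_5-reps of the 17 weights in Ā_5 (same 4-coord order as C):

  1: (1, 2, 1, 0) · 2: (4, 0, 1, 0) · 3: (4, 0, 1, 0) · 4: (4, 0, 1, 0) · 5: (1, 0, 2, 1) · 6: (1, 0, 2, 1) · 7: (1, 0, 2, 0) · 8: (1, 2, 1, 0) · 9: (1, 0, 2, 1) · 10: (1, 0, 2, 1) · 11: (1, 2, 1, 0) · 12: (1, 0, 2, 1) · 13: (1, 0, 2, 0) · 14: (1, 0, 2, 0) · 15: (4, 0, 1, 0) · 16: (1, 0, 2, 0) · 17: (1, 2, 1, 0)

Grouping the 17 weights by Ā_5-representative: 4 linkage classes.

[[1, 8, 11, 17], [2, 3, 4, 15], [5, 6, 9, 10, 12], [7, 13, 14, 16]]


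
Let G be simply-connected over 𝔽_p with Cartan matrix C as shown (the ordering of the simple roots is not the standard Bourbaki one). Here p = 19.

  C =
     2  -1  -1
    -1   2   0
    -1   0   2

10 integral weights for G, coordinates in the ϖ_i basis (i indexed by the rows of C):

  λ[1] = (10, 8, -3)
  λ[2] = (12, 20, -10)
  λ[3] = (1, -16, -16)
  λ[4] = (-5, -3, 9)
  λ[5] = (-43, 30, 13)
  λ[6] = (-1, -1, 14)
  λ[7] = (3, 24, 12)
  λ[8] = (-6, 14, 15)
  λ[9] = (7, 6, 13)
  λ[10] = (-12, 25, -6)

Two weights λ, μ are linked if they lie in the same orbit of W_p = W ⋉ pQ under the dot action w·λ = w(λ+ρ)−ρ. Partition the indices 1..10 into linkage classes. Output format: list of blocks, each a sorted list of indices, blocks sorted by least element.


Root system A_3: the 3×3 matrix C matches after relabeling.

Folding the 10 weights λ_j+ρ into Ā_19 (reps in the given 3-coord order):

  1: (9, 8, 1);  2: (2, 4, 4);  3: (2, 4, 4);  4: (2, 4, 4);  5: (5, 3, 4);  6: (0, 0, 15);  7: (2, 4, 4);  8: (5, 3, 4);  9: (5, 3, 4);  10: (5, 3, 4)

Linkage partition of the 10 weights (4 classes, p=19):

[[1], [2, 3, 4, 7], [5, 8, 9, 10], [6]]


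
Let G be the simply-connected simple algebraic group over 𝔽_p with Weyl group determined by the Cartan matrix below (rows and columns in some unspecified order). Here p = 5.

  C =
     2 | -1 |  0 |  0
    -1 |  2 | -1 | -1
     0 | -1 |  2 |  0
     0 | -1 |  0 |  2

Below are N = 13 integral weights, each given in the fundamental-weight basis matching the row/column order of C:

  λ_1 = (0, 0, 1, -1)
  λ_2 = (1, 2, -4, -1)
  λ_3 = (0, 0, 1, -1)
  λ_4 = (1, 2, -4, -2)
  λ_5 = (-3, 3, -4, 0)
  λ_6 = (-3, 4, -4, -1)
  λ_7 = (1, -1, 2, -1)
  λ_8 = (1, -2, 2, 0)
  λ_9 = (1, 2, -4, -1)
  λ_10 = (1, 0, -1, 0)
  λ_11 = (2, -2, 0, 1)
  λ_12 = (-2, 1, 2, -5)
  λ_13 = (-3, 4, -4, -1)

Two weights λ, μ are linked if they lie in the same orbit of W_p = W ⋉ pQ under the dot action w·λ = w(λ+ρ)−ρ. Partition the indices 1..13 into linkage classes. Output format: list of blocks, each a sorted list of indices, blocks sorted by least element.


Cartan matrix: type D_4 (|W|=192); un-permuting the 4 rows.

Each λ_j+ρ reduced to Ā_5; 4-tuples below use C's row order:

  λ_1 → (1, 1, 2, 0)
  λ_2 → (2, 0, 3, 0)
  λ_3 → (1, 1, 2, 0)
  λ_4 → (1, 1, 2, 0)
  λ_5 → (1, 1, 2, 0)
  λ_6 → (2, 0, 3, 0)
  λ_7 → (2, 0, 3, 0)
  λ_8 → (1, 1, 2, 0)
  λ_9 → (2, 0, 3, 0)
  λ_10 → (2, 1, 0, 1)
  λ_11 → (2, 1, 0, 1)
  λ_12 → (2, 1, 0, 1)
  λ_13 → (2, 0, 3, 0)

The 13 indices split into 3 linkage classes (same alcove rep ⇔ same W_5-dot-orbit):

[[1, 3, 4, 5, 8], [2, 6, 7, 9, 13], [10, 11, 12]]


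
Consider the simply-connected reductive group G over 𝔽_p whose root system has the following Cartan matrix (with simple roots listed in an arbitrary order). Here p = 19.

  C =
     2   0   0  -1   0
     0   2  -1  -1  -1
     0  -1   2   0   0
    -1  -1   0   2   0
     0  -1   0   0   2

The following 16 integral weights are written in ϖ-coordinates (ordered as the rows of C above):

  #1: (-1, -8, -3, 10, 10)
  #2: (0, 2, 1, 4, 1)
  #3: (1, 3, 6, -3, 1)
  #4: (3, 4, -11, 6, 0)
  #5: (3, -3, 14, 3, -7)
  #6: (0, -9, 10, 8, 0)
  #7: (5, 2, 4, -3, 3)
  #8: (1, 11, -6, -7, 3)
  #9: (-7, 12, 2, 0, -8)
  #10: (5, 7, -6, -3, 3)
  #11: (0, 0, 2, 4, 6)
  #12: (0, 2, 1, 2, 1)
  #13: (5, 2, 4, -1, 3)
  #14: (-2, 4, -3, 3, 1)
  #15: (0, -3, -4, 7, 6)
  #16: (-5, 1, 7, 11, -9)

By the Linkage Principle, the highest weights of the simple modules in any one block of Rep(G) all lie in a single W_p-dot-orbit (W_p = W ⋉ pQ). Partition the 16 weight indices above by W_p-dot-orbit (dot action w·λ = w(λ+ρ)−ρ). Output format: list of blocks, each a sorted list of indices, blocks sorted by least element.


Cartan matrix: type D_5 (|W|=1920); un-permuting the 5 rows.

Alcove-folded reps (p=19, 16 weights, presented ϖ-order):

  1: (0, 2, 7, 2, 2)
  2: (1, 3, 2, 3, 2)
  3: (0, 2, 7, 2, 2)
  4: (4, 1, 5, 2, 4)
  5: (0, 2, 7, 2, 2)
  6: (1, 1, 3, 1, 7)
  7: (4, 1, 5, 2, 4)
  8: (4, 1, 5, 2, 4)
  9: (1, 1, 3, 1, 7)
  10: (4, 1, 5, 2, 4)
  11: (1, 1, 3, 1, 7)
  12: (1, 3, 2, 3, 2)
  13: (4, 1, 5, 2, 4)
  14: (1, 3, 2, 3, 2)
  15: (1, 3, 2, 3, 2)
  16: (1, 3, 2, 3, 2)

Grouping the 16 weights by Ā_19-representative: 4 linkage classes.

[[1, 3, 5], [2, 12, 14, 15, 16], [4, 7, 8, 10, 13], [6, 9, 11]]


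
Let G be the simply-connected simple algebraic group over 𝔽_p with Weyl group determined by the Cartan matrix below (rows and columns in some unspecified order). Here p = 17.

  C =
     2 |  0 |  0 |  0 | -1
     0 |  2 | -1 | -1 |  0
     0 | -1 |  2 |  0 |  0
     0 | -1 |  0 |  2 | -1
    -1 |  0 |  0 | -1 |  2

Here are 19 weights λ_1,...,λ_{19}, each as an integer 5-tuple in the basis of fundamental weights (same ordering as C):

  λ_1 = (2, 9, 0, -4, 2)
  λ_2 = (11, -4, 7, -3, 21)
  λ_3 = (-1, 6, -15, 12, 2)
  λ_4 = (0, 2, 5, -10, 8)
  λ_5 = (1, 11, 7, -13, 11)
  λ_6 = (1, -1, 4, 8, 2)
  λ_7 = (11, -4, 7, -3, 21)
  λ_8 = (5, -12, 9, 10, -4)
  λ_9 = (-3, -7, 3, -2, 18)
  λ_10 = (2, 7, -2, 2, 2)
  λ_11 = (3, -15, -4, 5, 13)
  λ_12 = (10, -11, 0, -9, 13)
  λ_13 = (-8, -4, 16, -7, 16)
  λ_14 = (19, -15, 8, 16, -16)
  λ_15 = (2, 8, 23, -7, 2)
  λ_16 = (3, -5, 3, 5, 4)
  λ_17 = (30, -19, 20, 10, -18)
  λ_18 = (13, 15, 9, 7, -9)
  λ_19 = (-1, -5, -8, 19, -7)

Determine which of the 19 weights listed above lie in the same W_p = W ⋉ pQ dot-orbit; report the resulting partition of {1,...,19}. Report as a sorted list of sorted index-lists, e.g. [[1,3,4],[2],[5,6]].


Type A_5, rank 5, |W|=720; reorder rows/cols to standard.

Ā_17 reps of the 19 weights (A_5, coords as presented):

    [1] (3, 7, 1, 3, 0)
    [2] (0, 0, 3, 9, 3)
    [3] (3, 7, 1, 3, 3)
    [4] (1, 6, 0, 3, 0)
    [5] (0, 0, 3, 9, 3)
    [6] (0, 0, 3, 9, 3)
    [7] (0, 0, 3, 9, 3)
    [8] (3, 7, 1, 3, 0)
    [9] (0, 1, 1, 4, 10)
    [10] (3, 7, 1, 3, 3)
    [11] (3, 7, 1, 3, 0)
    [12] (1, 6, 0, 3, 0)
    [13] (1, 6, 0, 3, 0)
    [14] (0, 0, 3, 9, 3)
    [15] (3, 7, 1, 3, 3)
    [16] (4, 4, 0, 2, 5)
    [17] (3, 7, 1, 3, 0)
    [18] (1, 6, 0, 3, 0)
    [19] (3, 7, 1, 3, 0)

The 19 indices split into 6 linkage classes (same alcove rep ⇔ same W_17-dot-orbit):

[[1, 8, 11, 17, 19], [2, 5, 6, 7, 14], [3, 10, 15], [4, 12, 13, 18], [9], [16]]


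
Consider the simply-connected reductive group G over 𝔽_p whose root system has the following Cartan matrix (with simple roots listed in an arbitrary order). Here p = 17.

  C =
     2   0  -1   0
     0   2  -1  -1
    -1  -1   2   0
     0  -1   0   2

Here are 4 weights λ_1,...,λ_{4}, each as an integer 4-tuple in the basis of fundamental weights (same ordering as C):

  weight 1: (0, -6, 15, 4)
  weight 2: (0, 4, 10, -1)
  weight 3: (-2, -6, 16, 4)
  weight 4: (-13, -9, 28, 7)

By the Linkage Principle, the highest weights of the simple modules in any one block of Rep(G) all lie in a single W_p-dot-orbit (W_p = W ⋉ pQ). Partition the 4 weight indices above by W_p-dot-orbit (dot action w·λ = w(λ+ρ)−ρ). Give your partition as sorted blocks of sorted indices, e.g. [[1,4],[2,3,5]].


Root system A_4: the 4×4 matrix C matches after relabeling.

Each λ_j+ρ reduced to Ā_17; 4-tuples below use C's row order:

  λ_1+ρ ↦ (1, 5, 11, 0) · λ_2+ρ ↦ (1, 5, 11, 0) · λ_3+ρ ↦ (1, 5, 11, 0) · λ_4+ρ ↦ (0, 4, 5, 8)

Linkage partition of the 4 weights (2 classes, p=17):

[[1, 2, 3], [4]]


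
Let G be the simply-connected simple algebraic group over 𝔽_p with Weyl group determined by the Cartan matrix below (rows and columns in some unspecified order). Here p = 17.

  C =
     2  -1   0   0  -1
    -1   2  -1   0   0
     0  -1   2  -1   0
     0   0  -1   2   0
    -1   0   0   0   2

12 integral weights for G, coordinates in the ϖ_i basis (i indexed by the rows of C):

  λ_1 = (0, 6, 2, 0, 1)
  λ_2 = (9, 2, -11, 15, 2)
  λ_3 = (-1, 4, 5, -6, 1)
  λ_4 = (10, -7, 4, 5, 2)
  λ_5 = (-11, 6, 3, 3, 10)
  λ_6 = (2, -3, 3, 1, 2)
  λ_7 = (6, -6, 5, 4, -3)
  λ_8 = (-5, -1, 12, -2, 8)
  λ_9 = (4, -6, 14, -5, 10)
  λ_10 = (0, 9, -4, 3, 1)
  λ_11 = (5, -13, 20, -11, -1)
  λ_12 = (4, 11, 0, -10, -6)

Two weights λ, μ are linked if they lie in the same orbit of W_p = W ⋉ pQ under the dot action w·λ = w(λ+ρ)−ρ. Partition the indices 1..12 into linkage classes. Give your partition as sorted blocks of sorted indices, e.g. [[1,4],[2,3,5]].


C ↔ A_5 under row/col permutation; |W(A_5)| = 720.

Each λ_j+ρ reduced to Ā_17; 5-tuples below use C's row order:

  λ_1 → (1, 7, 3, 1, 2) · λ_2 → (1, 7, 3, 1, 2) · λ_3 → (0, 5, 1, 5, 2) · λ_4 → (5, 5, 1, 3, 1) · λ_5 → (7, 3, 1, 4, 1) · λ_6 → (1, 2, 2, 2, 3) · λ_7 → (0, 5, 1, 5, 2) · λ_8 → (0, 4, 8, 0, 4) · λ_9 → (0, 5, 1, 5, 2) · λ_10 → (1, 7, 3, 1, 2) · λ_11 → (0, 5, 1, 5, 2) · λ_12 → (0, 4, 8, 0, 4)

These 12 weights hit 6 W_17-dot-orbits; sizes (3, 4, 1, 1, 1, 2):

[[1, 2, 10], [3, 7, 9, 11], [4], [5], [6], [8, 12]]


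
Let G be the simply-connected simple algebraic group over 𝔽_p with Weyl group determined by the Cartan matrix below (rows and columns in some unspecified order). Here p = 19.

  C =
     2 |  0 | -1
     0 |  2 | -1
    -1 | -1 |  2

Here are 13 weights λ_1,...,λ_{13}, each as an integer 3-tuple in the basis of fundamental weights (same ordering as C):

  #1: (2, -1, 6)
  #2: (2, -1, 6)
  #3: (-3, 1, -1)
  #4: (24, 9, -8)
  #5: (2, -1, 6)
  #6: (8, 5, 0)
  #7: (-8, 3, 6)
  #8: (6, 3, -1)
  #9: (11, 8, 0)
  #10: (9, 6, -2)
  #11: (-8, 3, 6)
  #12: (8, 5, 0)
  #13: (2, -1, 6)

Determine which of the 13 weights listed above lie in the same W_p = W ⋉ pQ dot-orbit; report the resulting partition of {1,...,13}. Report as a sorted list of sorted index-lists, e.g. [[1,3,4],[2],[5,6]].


Dynkin diagram of C (from the 4 off-diagonal −1 entries): A_3.

Ā_19 reps of the 13 weights (A_3, coords as presented):

  [1] (3, 0, 7) · [2] (3, 0, 7) · [3] (0, 0, 2) · [4] (9, 6, 1) · [5] (3, 0, 7) · [6] (9, 6, 1) · [7] (7, 4, 0) · [8] (7, 4, 0) · [9] (9, 6, 1) · [10] (9, 6, 1) · [11] (7, 4, 0) · [12] (9, 6, 1) · [13] (3, 0, 7)

These 13 weights hit 4 W_19-dot-orbits; sizes (4, 1, 5, 3):

[[1, 2, 5, 13], [3], [4, 6, 9, 10, 12], [7, 8, 11]]


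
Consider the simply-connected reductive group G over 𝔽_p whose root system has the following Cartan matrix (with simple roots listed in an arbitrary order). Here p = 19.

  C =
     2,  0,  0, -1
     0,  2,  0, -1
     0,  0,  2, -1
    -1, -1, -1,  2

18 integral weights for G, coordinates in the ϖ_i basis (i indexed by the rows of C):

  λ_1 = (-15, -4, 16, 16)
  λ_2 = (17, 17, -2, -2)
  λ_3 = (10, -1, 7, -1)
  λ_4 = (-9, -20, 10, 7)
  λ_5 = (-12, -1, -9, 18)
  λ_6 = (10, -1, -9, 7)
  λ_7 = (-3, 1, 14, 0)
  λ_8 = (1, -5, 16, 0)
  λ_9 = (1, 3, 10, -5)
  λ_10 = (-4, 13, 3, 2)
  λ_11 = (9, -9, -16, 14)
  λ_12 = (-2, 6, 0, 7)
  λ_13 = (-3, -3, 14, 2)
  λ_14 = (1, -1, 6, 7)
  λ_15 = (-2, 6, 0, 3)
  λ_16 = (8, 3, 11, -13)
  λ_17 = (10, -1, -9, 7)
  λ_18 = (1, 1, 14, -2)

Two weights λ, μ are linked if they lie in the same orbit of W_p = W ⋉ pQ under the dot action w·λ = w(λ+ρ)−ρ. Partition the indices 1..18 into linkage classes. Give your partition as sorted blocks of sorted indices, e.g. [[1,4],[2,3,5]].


Cartan matrix: type D_4 (|W|=192); un-permuting the 4 rows.

Folding the 18 weights λ_j+ρ into Ā_19 (reps in the given 4-coord order):

    λ_1+ρ ↦ (1, 12, 2, 2)
    λ_2+ρ ↦ (1, 1, 14, 1)
    λ_3+ρ ↦ (11, 0, 8, 0)
    λ_4+ρ ↦ (11, 0, 8, 0)
    λ_5+ρ ↦ (11, 0, 8, 0)
    λ_6+ρ ↦ (11, 0, 8, 0)
    λ_7+ρ ↦ (1, 1, 14, 1)
    λ_8+ρ ↦ (1, 1, 14, 1)
    λ_9+ρ ↦ (2, 0, 7, 2)
    λ_10+ρ ↦ (1, 12, 2, 2)
    λ_11+ρ ↦ (2, 0, 7, 2)
    λ_12+ρ ↦ (1, 7, 1, 3)
    λ_13+ρ ↦ (1, 1, 14, 1)
    λ_14+ρ ↦ (2, 0, 7, 2)
    λ_15+ρ ↦ (1, 7, 1, 3)
    λ_16+ρ ↦ (3, 8, 0, 1)
    λ_17+ρ ↦ (11, 0, 8, 0)
    λ_18+ρ ↦ (1, 1, 14, 1)

Grouping the 18 weights by Ā_19-representative: 6 linkage classes.

[[1, 10], [2, 7, 8, 13, 18], [3, 4, 5, 6, 17], [9, 11, 14], [12, 15], [16]]


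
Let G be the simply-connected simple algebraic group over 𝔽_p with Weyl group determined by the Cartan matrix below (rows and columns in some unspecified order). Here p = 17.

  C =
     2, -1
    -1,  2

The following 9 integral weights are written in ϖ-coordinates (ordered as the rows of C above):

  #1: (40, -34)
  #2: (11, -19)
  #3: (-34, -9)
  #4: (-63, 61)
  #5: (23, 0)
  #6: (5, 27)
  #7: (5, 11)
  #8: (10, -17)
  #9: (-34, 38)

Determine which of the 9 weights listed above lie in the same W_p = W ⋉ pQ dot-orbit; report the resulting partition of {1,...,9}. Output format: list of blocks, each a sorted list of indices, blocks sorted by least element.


A_2 Cartan matrix, 2 simple roots permuted; ρ=(1,1).

Each λ_j+ρ reduced to Ā_17; 2-tuples below use C's row order:

    λ_1 → (9, 7)
    λ_2 → (5, 11)
    λ_3 → (9, 7)
    λ_4 → (11, 0)
    λ_5 → (9, 7)
    λ_6 → (11, 0)
    λ_7 → (5, 11)
    λ_8 → (5, 11)
    λ_9 → (5, 11)

These 9 weights hit 3 W_17-dot-orbits; sizes (3, 4, 2):

[[1, 3, 5], [2, 7, 8, 9], [4, 6]]


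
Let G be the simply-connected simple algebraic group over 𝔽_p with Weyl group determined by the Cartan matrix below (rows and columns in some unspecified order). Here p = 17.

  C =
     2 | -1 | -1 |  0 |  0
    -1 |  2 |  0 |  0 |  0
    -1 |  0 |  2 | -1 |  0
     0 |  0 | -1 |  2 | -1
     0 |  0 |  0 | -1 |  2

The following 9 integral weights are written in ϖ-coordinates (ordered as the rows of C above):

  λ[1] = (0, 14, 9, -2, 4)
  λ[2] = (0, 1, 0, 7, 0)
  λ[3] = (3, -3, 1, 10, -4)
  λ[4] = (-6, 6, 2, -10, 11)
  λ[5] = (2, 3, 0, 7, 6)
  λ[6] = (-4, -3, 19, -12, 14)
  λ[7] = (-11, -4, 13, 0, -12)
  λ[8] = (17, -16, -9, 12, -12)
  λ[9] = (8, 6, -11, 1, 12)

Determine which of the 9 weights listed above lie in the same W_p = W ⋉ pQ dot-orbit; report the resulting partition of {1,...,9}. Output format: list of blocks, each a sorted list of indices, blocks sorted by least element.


Type A_5, rank 5, |W|=720; reorder rows/cols to standard.

W_17-reps of the 9 weights in Ā_17 (same 5-coord order as C):

    λ_1+ρ ↦ (1, 2, 1, 8, 1)
    λ_2+ρ ↦ (1, 2, 1, 8, 1)
    λ_3+ρ ↦ (2, 2, 2, 8, 3)
    λ_4+ρ ↦ (2, 4, 3, 2, 1)
    λ_5+ρ ↦ (1, 2, 1, 8, 1)
    λ_6+ρ ↦ (2, 2, 2, 8, 3)
    λ_7+ρ ↦ (6, 4, 3, 1, 1)
    λ_8+ρ ↦ (2, 4, 3, 2, 1)
    λ_9+ρ ↦ (1, 2, 1, 8, 1)

Partition of {1..9} into 4 W_17-dot-orbits:

[[1, 2, 5, 9], [3, 6], [4, 8], [7]]


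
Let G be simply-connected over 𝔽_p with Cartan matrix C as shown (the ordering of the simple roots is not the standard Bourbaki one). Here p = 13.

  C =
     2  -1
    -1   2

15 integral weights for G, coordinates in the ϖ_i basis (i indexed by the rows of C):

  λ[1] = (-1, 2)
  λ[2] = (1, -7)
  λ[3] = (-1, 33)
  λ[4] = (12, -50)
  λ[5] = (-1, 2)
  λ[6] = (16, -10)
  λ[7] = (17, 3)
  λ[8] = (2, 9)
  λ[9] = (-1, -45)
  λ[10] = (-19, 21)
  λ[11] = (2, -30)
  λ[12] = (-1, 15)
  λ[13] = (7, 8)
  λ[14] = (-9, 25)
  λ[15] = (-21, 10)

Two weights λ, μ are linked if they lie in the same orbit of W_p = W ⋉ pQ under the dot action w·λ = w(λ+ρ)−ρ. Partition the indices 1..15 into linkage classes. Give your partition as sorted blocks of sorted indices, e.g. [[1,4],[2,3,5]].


A_2 Cartan matrix, 2 simple roots permuted; ρ=(1,1).

W_13-reps of the 15 weights in Ā_13 (same 2-coord order as C):

  [1] (0, 3)
  [2] (4, 2)
  [3] (5, 0)
  [4] (3, 10)
  [5] (0, 3)
  [6] (4, 5)
  [7] (4, 5)
  [8] (3, 10)
  [9] (5, 0)
  [10] (4, 5)
  [11] (3, 10)
  [12] (3, 10)
  [13] (4, 5)
  [14] (5, 0)
  [15] (4, 2)

Linkage partition of the 15 weights (5 classes, p=13):

[[1, 5], [2, 15], [3, 9, 14], [4, 8, 11, 12], [6, 7, 10, 13]]


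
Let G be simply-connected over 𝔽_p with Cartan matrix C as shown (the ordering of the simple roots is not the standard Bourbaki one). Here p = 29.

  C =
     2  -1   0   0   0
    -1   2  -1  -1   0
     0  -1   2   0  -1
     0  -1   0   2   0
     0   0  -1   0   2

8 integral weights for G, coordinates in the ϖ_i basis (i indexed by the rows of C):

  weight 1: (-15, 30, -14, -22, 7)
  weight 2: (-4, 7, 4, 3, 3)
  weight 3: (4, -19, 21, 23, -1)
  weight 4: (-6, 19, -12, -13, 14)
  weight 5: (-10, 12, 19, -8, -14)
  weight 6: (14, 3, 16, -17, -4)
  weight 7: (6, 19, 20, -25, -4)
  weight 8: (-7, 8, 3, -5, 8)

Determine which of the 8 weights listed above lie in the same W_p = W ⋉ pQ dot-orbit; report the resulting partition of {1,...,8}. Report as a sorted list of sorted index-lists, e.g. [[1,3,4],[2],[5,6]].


Cartan matrix: type D_5 (|W|=1920); un-permuting the 5 rows.

Alcove-folded reps (p=29, 8 weights, presented ϖ-order):

  [1] (3, 5, 3, 4, 4);  [2] (3, 5, 3, 4, 4);  [3] (13, 1, 0, 6, 4);  [4] (3, 5, 3, 4, 4);  [5] (5, 1, 3, 3, 9);  [6] (3, 5, 3, 4, 4);  [7] (3, 5, 3, 4, 4);  [8] (5, 1, 3, 3, 9)

Linkage partition of the 8 weights (3 classes, p=29):

[[1, 2, 4, 6, 7], [3], [5, 8]]


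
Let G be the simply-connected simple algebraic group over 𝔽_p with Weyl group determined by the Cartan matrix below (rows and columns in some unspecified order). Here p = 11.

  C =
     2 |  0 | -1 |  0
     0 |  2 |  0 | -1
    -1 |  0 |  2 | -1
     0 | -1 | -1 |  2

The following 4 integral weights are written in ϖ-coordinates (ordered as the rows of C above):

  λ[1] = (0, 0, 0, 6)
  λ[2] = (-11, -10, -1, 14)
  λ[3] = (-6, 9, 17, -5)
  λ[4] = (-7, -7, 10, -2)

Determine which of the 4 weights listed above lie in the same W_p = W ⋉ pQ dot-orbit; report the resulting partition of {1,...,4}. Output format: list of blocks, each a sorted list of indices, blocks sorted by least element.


Cartan matrix: type A_4 (|W|=120); un-permuting the 4 rows.

Alcove-folded reps (p=11, 4 weights, presented ϖ-order):

  [1] (1, 1, 1, 7) · [2] (4, 1, 2, 4) · [3] (4, 2, 2, 1) · [4] (4, 1, 2, 4)

Partition of {1..4} into 3 W_11-dot-orbits:

[[1], [2, 4], [3]]


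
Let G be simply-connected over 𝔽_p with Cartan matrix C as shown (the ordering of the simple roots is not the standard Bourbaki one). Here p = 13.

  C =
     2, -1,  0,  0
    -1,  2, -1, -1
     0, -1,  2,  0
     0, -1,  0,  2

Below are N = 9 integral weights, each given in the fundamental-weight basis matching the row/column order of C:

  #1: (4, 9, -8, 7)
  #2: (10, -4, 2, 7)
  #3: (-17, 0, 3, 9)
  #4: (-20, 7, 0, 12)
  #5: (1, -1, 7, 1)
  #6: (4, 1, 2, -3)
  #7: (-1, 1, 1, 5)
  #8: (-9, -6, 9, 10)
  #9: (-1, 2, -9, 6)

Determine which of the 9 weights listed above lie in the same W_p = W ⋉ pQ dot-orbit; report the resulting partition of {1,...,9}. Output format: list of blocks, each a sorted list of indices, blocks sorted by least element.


Type D_4, rank 4, |W|=192; reorder rows/cols to standard.

Folding the 9 weights λ_j+ρ into Ā_13 (reps in the given 4-coord order):

  [1] (5, 0, 3, 2) · [2] (5, 0, 3, 2) · [3] (2, 0, 8, 2) · [4] (0, 2, 2, 6) · [5] (2, 0, 8, 2) · [6] (5, 0, 3, 2) · [7] (0, 2, 2, 6) · [8] (5, 0, 3, 2) · [9] (5, 0, 3, 2)

Linkage partition of the 9 weights (3 classes, p=13):

[[1, 2, 6, 8, 9], [3, 5], [4, 7]]


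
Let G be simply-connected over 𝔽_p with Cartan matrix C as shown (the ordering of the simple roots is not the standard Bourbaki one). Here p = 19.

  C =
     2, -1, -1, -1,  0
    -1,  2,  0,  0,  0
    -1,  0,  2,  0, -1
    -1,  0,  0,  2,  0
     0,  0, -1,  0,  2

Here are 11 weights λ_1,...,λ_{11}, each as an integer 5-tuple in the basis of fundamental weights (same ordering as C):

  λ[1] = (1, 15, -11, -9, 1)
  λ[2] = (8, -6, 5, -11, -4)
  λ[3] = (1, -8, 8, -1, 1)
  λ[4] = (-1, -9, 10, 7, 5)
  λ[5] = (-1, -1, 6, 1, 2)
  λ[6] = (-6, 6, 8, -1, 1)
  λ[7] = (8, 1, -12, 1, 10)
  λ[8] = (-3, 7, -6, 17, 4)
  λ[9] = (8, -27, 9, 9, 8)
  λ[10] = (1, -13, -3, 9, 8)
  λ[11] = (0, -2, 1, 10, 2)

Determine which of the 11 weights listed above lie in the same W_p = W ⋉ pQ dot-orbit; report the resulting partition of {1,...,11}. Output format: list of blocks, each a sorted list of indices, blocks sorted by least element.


Type D_5, rank 5, |W|=1920; reorder rows/cols to standard.

Each λ_j+ρ reduced to Ā_19; 5-tuples below use C's row order:

    1: (0, 6, 2, 2, 6)
    2: (2, 1, 3, 4, 0)
    3: (0, 2, 4, 5, 2)
    4: (2, 0, 6, 0, 0)
    5: (0, 0, 7, 2, 3)
    6: (0, 2, 4, 5, 2)
    7: (2, 0, 6, 0, 0)
    8: (0, 1, 2, 11, 3)
    9: (0, 0, 7, 2, 3)
    10: (0, 0, 7, 2, 3)
    11: (0, 1, 2, 11, 3)

6 distinct reps among the 11 weights ⇒ 6 W_19-linkage classes:

[[1], [2], [3, 6], [4, 7], [5, 9, 10], [8, 11]]


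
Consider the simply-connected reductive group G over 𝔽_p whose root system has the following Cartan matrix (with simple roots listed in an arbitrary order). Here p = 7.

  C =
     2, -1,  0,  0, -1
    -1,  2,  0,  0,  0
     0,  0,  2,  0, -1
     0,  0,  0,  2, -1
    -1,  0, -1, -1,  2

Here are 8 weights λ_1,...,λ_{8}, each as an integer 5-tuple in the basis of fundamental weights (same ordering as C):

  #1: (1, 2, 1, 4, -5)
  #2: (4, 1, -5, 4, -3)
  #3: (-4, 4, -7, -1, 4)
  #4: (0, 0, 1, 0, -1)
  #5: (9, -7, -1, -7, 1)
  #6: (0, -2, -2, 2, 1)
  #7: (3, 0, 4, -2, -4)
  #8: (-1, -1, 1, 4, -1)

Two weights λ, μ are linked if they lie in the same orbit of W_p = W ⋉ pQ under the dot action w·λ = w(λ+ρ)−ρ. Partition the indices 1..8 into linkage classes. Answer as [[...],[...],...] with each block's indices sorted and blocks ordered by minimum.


Dynkin diagram of C (from the 8 off-diagonal −1 entries): D_5.

Ā_7 reps of the 8 weights (D_5, coords as presented):

  [1] (1, 1, 2, 1, 0);  [2] (1, 1, 2, 1, 0);  [3] (0, 1, 1, 3, 1);  [4] (1, 1, 2, 1, 0);  [5] (0, 1, 1, 3, 1);  [6] (0, 1, 1, 3, 1);  [7] (0, 1, 1, 3, 1);  [8] (0, 0, 2, 5, 0)

These 8 weights hit 3 W_7-dot-orbits; sizes (3, 4, 1):

[[1, 2, 4], [3, 5, 6, 7], [8]]


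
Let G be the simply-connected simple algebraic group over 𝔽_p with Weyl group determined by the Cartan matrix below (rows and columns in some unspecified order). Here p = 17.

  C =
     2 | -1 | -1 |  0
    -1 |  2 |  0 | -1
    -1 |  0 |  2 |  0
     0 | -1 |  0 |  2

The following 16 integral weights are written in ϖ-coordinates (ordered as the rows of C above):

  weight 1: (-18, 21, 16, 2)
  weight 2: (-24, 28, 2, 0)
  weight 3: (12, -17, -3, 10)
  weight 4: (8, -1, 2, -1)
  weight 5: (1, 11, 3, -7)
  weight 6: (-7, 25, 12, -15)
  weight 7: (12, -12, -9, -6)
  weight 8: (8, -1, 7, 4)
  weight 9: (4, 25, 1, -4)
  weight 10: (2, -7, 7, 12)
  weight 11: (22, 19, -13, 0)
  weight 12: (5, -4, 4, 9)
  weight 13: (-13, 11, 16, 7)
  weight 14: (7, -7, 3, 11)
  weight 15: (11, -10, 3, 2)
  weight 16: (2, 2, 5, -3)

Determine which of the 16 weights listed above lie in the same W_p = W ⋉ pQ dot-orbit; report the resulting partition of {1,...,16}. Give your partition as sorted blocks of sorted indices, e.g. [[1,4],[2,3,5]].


C ↔ A_4 under row/col permutation; |W(A_4)| = 120.

λ_j+ρ reflected into Ā_17 (⟨·,θ^∨⟩≤17); 4-tuples as given:

  λ_1 → (9, 0, 3, 0)
  λ_2 → (3, 3, 4, 6)
  λ_3 → (2, 6, 3, 5)
  λ_4 → (9, 0, 3, 0)
  λ_5 → (2, 6, 3, 5)
  λ_6 → (3, 1, 6, 2)
  λ_7 → (2, 6, 3, 5)
  λ_8 → (9, 0, 3, 0)
  λ_9 → (3, 1, 6, 2)
  λ_10 → (3, 3, 4, 6)
  λ_11 → (3, 1, 6, 2)
  λ_12 → (3, 3, 4, 6)
  λ_13 → (9, 0, 3, 0)
  λ_14 → (2, 6, 3, 5)
  λ_15 → (3, 3, 4, 6)
  λ_16 → (3, 1, 6, 2)

These 16 weights hit 4 W_17-dot-orbits; sizes (4, 4, 4, 4):

[[1, 4, 8, 13], [2, 10, 12, 15], [3, 5, 7, 14], [6, 9, 11, 16]]


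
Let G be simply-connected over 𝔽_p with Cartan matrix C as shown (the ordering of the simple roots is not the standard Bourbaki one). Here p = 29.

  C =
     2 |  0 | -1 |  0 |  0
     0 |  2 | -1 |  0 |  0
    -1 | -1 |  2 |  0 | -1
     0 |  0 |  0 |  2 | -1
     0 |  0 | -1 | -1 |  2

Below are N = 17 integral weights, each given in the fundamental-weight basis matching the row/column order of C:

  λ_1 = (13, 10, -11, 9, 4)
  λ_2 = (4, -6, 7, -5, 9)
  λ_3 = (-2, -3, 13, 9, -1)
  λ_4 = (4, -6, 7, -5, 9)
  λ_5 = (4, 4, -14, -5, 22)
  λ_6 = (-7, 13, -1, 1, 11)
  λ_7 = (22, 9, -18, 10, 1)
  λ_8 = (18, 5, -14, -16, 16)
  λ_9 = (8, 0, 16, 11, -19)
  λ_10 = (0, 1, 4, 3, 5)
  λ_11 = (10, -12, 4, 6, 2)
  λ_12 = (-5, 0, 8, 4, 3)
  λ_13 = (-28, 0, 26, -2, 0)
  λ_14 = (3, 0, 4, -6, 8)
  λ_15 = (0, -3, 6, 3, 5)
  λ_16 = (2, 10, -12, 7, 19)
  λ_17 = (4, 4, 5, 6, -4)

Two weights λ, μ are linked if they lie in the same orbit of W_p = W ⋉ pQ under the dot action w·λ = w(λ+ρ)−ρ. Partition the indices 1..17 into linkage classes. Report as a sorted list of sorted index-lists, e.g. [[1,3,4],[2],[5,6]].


Dynkin diagram of C (from the 8 off-diagonal −1 entries): D_5.

Folding the 17 weights λ_j+ρ into Ā_29 (reps in the given 5-coord order):

  1: (4, 1, 5, 5, 4) · 2: (5, 5, 3, 4, 3) · 3: (1, 2, 5, 4, 6) · 4: (5, 5, 3, 4, 3) · 5: (5, 5, 3, 4, 3) · 6: (0, 8, 6, 2, 1) · 7: (1, 2, 5, 4, 6) · 8: (1, 2, 5, 4, 6) · 9: (8, 0, 1, 6, 2) · 10: (1, 2, 5, 4, 6) · 11: (5, 5, 3, 4, 3) · 12: (4, 1, 5, 5, 4) · 13: (27, 1, 0, 1, 0) · 14: (4, 1, 5, 5, 4) · 15: (1, 2, 5, 4, 6) · 16: (8, 0, 1, 6, 2) · 17: (5, 5, 3, 4, 3)

Linkage partition of the 17 weights (6 classes, p=29):

[[1, 12, 14], [2, 4, 5, 11, 17], [3, 7, 8, 10, 15], [6], [9, 16], [13]]


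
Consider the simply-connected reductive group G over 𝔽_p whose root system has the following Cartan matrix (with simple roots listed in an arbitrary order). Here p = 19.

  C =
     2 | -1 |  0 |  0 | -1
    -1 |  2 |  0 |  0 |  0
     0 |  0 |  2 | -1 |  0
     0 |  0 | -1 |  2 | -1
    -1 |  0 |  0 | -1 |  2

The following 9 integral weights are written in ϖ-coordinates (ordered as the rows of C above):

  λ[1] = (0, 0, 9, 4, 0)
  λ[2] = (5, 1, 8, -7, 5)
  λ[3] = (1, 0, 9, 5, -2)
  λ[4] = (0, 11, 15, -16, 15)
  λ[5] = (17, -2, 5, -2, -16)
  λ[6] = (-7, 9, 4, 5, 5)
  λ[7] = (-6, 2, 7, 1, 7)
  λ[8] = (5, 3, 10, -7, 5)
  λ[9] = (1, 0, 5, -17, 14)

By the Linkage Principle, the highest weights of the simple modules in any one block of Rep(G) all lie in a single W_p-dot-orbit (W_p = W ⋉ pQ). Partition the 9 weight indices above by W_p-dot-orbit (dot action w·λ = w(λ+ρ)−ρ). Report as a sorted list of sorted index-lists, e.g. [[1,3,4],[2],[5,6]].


Type A_5, rank 5, |W|=720; reorder rows/cols to standard.

Each λ_j+ρ reduced to Ā_19; 5-tuples below use C's row order:

  [1] (1, 1, 10, 5, 1) · [2] (6, 2, 3, 6, 0) · [3] (1, 1, 10, 5, 1) · [4] (1, 1, 10, 5, 1) · [5] (1, 1, 10, 5, 1) · [6] (6, 2, 3, 6, 0) · [7] (3, 2, 8, 2, 3) · [8] (6, 2, 3, 6, 0) · [9] (1, 1, 10, 5, 1)

These 9 weights hit 3 W_19-dot-orbits; sizes (5, 3, 1):

[[1, 3, 4, 5, 9], [2, 6, 8], [7]]


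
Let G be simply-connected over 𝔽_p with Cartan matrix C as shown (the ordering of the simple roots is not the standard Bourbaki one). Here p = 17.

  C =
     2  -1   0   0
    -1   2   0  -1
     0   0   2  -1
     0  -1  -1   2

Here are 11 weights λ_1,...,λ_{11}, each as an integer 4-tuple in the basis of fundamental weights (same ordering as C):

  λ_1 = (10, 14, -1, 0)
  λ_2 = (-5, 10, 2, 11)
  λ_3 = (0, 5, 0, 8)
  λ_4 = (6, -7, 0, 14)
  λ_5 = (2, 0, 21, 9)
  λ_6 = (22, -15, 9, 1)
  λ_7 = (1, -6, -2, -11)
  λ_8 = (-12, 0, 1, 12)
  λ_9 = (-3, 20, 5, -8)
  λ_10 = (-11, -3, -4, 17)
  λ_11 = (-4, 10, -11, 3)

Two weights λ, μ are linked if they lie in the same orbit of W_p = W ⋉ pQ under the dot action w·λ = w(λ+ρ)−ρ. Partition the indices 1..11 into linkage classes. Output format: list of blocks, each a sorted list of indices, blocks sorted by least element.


Cartan matrix: type A_4 (|W|=120); un-permuting the 4 rows.

Folding the 11 weights λ_j+ρ into Ā_17 (reps in the given 4-coord order):

  [1] (1, 6, 1, 9) · [2] (3, 2, 4, 6) · [3] (1, 6, 1, 9) · [4] (1, 6, 1, 9) · [5] (1, 10, 2, 3) · [6] (3, 2, 4, 6) · [7] (1, 10, 2, 3) · [8] (1, 10, 2, 3) · [9] (1, 10, 2, 3) · [10] (1, 10, 2, 3) · [11] (3, 2, 4, 6)

The 11 indices split into 3 linkage classes (same alcove rep ⇔ same W_17-dot-orbit):

[[1, 3, 4], [2, 6, 11], [5, 7, 8, 9, 10]]


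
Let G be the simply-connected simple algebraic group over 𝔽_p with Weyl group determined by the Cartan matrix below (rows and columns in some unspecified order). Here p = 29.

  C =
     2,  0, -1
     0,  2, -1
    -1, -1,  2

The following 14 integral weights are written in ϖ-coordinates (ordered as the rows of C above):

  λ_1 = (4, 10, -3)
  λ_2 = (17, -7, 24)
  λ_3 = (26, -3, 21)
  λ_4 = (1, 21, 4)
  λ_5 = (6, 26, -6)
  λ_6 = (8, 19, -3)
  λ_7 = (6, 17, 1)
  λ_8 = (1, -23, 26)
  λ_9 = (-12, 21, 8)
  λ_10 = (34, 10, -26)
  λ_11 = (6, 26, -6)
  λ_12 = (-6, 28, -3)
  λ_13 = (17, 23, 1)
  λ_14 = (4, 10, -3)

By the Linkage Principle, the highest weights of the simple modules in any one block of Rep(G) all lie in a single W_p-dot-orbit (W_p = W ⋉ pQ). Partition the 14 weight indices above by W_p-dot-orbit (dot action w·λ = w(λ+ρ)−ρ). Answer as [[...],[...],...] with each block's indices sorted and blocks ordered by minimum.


Root system A_3: the 3×3 matrix C matches after relabeling.

Ā_29 reps of the 14 weights (A_3, coords as presented):

  [1] (3, 9, 2)
  [2] (4, 8, 11)
  [3] (7, 18, 2)
  [4] (2, 22, 5)
  [5] (2, 22, 5)
  [6] (7, 18, 2)
  [7] (7, 18, 2)
  [8] (2, 22, 5)
  [9] (7, 18, 2)
  [10] (4, 8, 11)
  [11] (2, 22, 5)
  [12] (2, 22, 5)
  [13] (3, 9, 2)
  [14] (3, 9, 2)

These 14 weights hit 4 W_29-dot-orbits; sizes (3, 2, 4, 5):

[[1, 13, 14], [2, 10], [3, 6, 7, 9], [4, 5, 8, 11, 12]]


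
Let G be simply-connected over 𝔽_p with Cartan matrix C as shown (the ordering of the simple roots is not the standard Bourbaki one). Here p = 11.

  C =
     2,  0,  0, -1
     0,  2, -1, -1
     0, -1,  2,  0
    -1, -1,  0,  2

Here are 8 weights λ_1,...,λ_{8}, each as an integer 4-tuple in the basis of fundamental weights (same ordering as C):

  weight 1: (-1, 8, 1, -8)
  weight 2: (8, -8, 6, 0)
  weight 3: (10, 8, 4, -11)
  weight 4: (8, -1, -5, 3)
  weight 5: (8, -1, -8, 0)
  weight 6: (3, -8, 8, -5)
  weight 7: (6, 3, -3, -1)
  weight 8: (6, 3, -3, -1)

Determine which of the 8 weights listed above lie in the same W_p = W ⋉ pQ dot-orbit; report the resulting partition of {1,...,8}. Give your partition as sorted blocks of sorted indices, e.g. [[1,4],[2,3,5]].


Root system A_4: the 4×4 matrix C matches after relabeling.

W_11-reps of the 8 weights in Ā_11 (same 4-coord order as C):

  λ_1 → (7, 2, 2, 0)
  λ_2 → (3, 1, 0, 6)
  λ_3 → (3, 1, 0, 6)
  λ_4 → (7, 2, 2, 0)
  λ_5 → (3, 1, 0, 6)
  λ_6 → (7, 2, 2, 0)
  λ_7 → (7, 2, 2, 0)
  λ_8 → (7, 2, 2, 0)

Partition of {1..8} into 2 W_11-dot-orbits:

[[1, 4, 6, 7, 8], [2, 3, 5]]


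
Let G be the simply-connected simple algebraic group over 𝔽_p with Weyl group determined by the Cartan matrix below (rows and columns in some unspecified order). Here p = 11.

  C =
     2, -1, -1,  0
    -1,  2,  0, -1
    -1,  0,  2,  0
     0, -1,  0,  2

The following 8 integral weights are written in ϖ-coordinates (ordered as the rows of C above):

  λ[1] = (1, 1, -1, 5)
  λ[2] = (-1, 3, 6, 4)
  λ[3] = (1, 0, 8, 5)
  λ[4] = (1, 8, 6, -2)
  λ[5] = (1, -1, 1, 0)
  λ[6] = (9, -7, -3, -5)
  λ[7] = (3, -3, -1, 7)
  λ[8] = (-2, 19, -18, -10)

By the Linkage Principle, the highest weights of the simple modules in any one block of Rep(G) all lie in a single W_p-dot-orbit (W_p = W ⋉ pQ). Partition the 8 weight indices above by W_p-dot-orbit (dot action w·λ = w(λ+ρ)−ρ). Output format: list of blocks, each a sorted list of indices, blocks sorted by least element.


Root system A_4: the 4×4 matrix C matches after relabeling.

Folding the 8 weights λ_j+ρ into Ā_11 (reps in the given 4-coord order):

  λ_1+ρ ↦ (2, 2, 0, 6) · λ_2+ρ ↦ (0, 4, 2, 0) · λ_3+ρ ↦ (2, 0, 2, 1) · λ_4+ρ ↦ (2, 2, 0, 6) · λ_5+ρ ↦ (2, 0, 2, 1) · λ_6+ρ ↦ (2, 2, 0, 6) · λ_7+ρ ↦ (2, 2, 0, 6) · λ_8+ρ ↦ (2, 0, 2, 1)

Grouping the 8 weights by Ā_11-representative: 3 linkage classes.

[[1, 4, 6, 7], [2], [3, 5, 8]]


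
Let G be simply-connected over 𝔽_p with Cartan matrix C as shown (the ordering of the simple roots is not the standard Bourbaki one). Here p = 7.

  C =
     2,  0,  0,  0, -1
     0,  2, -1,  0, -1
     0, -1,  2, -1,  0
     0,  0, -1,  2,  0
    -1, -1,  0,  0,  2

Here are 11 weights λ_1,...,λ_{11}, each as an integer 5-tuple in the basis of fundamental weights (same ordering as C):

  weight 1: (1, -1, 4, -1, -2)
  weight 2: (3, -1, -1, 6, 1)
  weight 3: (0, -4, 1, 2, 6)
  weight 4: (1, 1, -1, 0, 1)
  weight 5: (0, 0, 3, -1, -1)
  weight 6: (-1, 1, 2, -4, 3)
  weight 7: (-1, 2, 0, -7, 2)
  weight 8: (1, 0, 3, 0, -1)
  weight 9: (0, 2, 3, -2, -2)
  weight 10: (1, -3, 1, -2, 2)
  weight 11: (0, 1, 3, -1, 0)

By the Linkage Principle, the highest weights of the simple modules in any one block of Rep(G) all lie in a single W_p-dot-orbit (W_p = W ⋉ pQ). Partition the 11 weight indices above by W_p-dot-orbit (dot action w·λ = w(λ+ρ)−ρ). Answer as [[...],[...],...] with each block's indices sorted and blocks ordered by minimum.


C ↔ A_5 under row/col permutation; |W(A_5)| = 720.

Alcove-folded reps (p=7, 11 weights, presented ϖ-order):

    λ_1 → (1, 1, 4, 0, 0)
    λ_2 → (2, 0, 0, 1, 0)
    λ_3 → (2, 2, 0, 1, 2)
    λ_4 → (2, 2, 0, 1, 2)
    λ_5 → (1, 1, 4, 0, 0)
    λ_6 → (2, 2, 0, 1, 2)
    λ_7 → (0, 2, 3, 1, 1)
    λ_8 → (1, 1, 4, 0, 0)
    λ_9 → (0, 2, 3, 1, 1)
    λ_10 → (2, 1, 1, 0, 1)
    λ_11 → (0, 2, 3, 1, 1)

Partition of {1..11} into 5 W_7-dot-orbits:

[[1, 5, 8], [2], [3, 4, 6], [7, 9, 11], [10]]
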